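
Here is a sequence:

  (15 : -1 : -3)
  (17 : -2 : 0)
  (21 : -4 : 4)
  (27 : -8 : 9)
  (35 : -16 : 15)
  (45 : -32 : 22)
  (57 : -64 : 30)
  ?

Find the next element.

(71 : -128 : 39)

First entry goes 15, 17, 21, 27, 35, 45, 57 → 71 (differences are 2, 4, 6, … (increasing by 2 each time)).
Second entry: -1, -2, -4, -8, -16, -32, -64 → -128 (×2 each step).
Third entry — differences are 3, 4, 5, … (increasing by 1 each time): -3, 0, 4, 9, 15, 22, 30 → 39.
So the next element is (71 : -128 : 39).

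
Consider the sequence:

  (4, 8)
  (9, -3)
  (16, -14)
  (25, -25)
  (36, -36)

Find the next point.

First part: perfect squares: 2², 3², 4², …; 4, 9, 16, 25, 36 → 49.
Second part: −11 each step, so 8, -3, -14, -25, -36 → -47.
Combining the parts gives (49, -47).

(49, -47)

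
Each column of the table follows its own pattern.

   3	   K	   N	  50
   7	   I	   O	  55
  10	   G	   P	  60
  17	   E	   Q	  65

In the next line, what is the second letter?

R

Second letter: letters move forward 1 place in the alphabet; N, O, P, Q → R.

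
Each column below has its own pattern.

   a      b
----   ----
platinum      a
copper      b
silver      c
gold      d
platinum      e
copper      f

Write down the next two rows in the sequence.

silver  g; gold  h

Column a: platinum, copper, silver, gold, platinum, copper → silver → gold (repeats platinum → copper → silver → gold).
Column b: letters move forward 1 place in the alphabet, so a, b, c, d, e, f → g → h.
Putting the parts together: silver  g and then gold  h.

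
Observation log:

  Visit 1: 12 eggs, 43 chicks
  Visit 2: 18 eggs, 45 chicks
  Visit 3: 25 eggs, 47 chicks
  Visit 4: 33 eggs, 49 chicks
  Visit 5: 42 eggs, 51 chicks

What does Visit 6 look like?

52 eggs, 53 chicks

Eggs: differences are 6, 7, 8, … (increasing by 1 each time), so 12, 18, 25, 33, 42 → 52.
Chicks goes 43, 45, 47, 49, 51 → 53 (+2 each step).
Combining the parts gives 52 eggs, 53 chicks.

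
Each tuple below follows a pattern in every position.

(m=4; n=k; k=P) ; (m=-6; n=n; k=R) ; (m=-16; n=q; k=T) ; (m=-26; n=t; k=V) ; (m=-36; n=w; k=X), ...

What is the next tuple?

For the m, −10 each step: 4, -6, -16, -26, -36 → -46.
N: letters move forward 3 places in the alphabet, so k, n, q, t, w → z.
K goes P, R, T, V, X → Z (letters move forward 2 places in the alphabet).
So the next tuple is (m=-46; n=z; k=Z).

(m=-46; n=z; k=Z)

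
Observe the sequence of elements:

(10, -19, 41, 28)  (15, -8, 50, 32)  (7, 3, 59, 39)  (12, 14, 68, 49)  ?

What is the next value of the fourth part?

First part — alternating steps +5, −8, +5, −8, …: 10, 15, 7, 12 → 4.
Second part: +11 each step; -19, -8, 3, 14 → 25.
Third part goes 41, 50, 59, 68 → 77 (+9 each step).
Fourth part goes 28, 32, 39, 49 → 62 (differences are 4, 7, 10, … (increasing by 3 each time)).

62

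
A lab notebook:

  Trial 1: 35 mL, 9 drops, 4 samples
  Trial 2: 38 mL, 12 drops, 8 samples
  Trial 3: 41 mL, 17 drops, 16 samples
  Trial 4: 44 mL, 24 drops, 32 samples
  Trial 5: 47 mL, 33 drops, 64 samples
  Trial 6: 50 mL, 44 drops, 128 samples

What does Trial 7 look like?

53 mL, 57 drops, 256 samples

ML goes 35, 38, 41, 44, 47, 50 → 53 (+3 each step).
Drops: differences are 3, 5, 7, … (increasing by 2 each time); 9, 12, 17, 24, 33, 44 → 57.
Samples: ×2 each step; 4, 8, 16, 32, 64, 128 → 256.
Combining the parts gives 53 mL, 57 drops, 256 samples.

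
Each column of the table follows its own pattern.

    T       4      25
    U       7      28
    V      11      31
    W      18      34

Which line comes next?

X  29  37

Letter: letters move forward 1 place in the alphabet; T, U, V, W → X.
Second component: each term is the sum of the two before it, so 4, 7, 11, 18 → 29.
Third component: +3 each step, so 25, 28, 31, 34 → 37.
Putting it together: X  29  37.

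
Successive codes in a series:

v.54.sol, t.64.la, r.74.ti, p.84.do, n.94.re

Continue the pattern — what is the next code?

Letter goes v, t, r, p, n → l (letters move back 2 places in the alphabet).
Second component: +10 each step; 54, 64, 74, 84, 94 → 104.
Note — runs through the solfège scale do→ti: sol, la, ti, do, re → mi.
Combining the parts gives l.104.mi.

l.104.mi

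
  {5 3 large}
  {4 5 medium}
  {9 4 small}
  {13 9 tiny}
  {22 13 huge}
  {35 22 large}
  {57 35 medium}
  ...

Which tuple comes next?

First slot: 5, 4, 9, 13, 22, 35, 57 → 92 (each term is the sum of the two before it).
Second slot goes 3, 5, 4, 9, 13, 22, 35 → 57 (always the previous value of the first slot).
Size goes large, medium, small, tiny, huge, large, medium → small (repeats large → medium → small → tiny → huge).
Combining the parts gives {92 57 small}.

{92 57 small}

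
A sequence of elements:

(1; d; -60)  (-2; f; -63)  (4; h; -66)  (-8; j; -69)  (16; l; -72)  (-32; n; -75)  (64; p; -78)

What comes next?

(-128; r; -81)

For the first entry, ×(-2) each step: 1, -2, 4, -8, 16, -32, 64 → -128.
Letter — letters move forward 2 places in the alphabet: d, f, h, j, l, n, p → r.
Third entry: −3 each step, so -60, -63, -66, -69, -72, -75, -78 → -81.
So the next element is (-128; r; -81).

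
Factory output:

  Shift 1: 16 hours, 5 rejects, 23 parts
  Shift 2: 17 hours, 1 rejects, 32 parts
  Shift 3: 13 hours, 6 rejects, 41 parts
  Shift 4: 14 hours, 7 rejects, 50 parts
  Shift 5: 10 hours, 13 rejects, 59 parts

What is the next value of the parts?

Parts goes 23, 32, 41, 50, 59 → 68 (+9 each step).

68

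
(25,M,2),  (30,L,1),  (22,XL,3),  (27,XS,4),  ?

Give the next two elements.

First part: alternating steps +5, −8, +5, −8, …, so 25, 30, 22, 27 → 19 → 24.
Size: runs through clothing sizes XS→XL, so M, L, XL, XS → S → M.
Third part goes 2, 1, 3, 4 → 7 → 11 (each term is the sum of the two before it).
Putting the parts together: (19,S,7) and then (24,M,11).

(19,S,7), (24,M,11)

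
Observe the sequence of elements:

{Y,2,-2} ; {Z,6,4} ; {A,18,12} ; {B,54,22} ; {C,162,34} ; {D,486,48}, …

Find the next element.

{E,1458,64}

Letter: letters move forward 1 place in the alphabet, wrapping Z→A; Y, Z, A, B, C, D → E.
For the second coordinate, ×3 each step: 2, 6, 18, 54, 162, 486 → 1458.
Third coordinate: differences are 6, 8, 10, … (increasing by 2 each time), so -2, 4, 12, 22, 34, 48 → 64.
Combining the parts gives {E,1458,64}.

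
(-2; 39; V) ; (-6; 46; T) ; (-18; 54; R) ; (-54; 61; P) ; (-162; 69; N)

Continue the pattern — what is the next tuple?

(-486; 76; L)

First part: ×3 each step; -2, -6, -18, -54, -162 → -486.
For the second part, alternating steps +7, +8, +7, +8, …: 39, 46, 54, 61, 69 → 76.
For the letter, letters move back 2 places in the alphabet: V, T, R, P, N → L.
Putting it together: (-486; 76; L).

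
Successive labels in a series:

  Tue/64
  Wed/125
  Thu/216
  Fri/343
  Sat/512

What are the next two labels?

Sun/729, Mon/1000

Day goes Tue, Wed, Thu, Fri, Sat → Sun → Mon (runs through the weekdays Mon→Sun).
Second component: 64, 125, 216, 343, 512 → 729 → 1000 (perfect cubes: 4³, 5³, 6³, …).
So the next two labels are Sun/729 and Mon/1000.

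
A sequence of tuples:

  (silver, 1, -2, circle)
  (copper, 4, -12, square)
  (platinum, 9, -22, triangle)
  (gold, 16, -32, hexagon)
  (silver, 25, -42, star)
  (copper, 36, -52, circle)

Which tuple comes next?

(platinum, 49, -62, square)

Metal: repeats silver → copper → platinum → gold, so silver, copper, platinum, gold, silver, copper → platinum.
Second slot goes 1, 4, 9, 16, 25, 36 → 49 (perfect squares: 1², 2², 3², …).
Third slot: −10 each step, so -2, -12, -22, -32, -42, -52 → -62.
Shape — repeats circle → square → triangle → hexagon → star: circle, square, triangle, hexagon, star, circle → square.
Combining the parts gives (platinum, 49, -62, square).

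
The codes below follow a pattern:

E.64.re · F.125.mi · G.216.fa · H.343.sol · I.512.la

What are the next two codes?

Letter: letters move forward 1 place in the alphabet; E, F, G, H, I → J → K.
Second component: perfect cubes: 4³, 5³, 6³, …, so 64, 125, 216, 343, 512 → 729 → 1000.
Note: runs through the solfège scale do→ti, so re, mi, fa, sol, la → ti → do.
So the next two codes are J.729.ti and K.1000.do.

J.729.ti, K.1000.do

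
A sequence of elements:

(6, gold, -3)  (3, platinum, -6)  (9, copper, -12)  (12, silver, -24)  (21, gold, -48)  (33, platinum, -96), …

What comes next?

First component: each term is the sum of the two before it; 6, 3, 9, 12, 21, 33 → 54.
Metal goes gold, platinum, copper, silver, gold, platinum → copper (repeats gold → platinum → copper → silver).
Third component goes -3, -6, -12, -24, -48, -96 → -192 (×2 each step).
Putting it together: (54, copper, -192).

(54, copper, -192)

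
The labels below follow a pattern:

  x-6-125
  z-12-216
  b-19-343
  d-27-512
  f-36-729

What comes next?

h-46-1000

Letter goes x, z, b, d, f → h (letters move forward 2 places in the alphabet, wrapping Z→A).
Second component: differences are 6, 7, 8, … (increasing by 1 each time); 6, 12, 19, 27, 36 → 46.
Third component — perfect cubes: 5³, 6³, 7³, …: 125, 216, 343, 512, 729 → 1000.
So the next label is h-46-1000.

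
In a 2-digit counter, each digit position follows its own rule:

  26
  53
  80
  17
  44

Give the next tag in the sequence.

71

First digit goes 2, 5, 8, 1, 4 → 7 (+3 each step, mod 10).
Second digit: 6, 3, 0, 7, 4 → 1 (−3 each step, mod 10).
So the next tag is 71.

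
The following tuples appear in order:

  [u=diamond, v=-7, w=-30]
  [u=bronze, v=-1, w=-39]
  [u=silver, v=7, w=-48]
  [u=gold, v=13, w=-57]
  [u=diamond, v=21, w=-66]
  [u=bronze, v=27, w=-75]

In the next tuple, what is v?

35

V goes -7, -1, 7, 13, 21, 27 → 35 (alternating steps +6, +8, +6, +8, …).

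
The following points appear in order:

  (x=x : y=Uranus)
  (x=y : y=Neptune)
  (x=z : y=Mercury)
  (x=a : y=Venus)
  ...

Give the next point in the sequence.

X: x, y, z, a → b (letters move forward 1 place in the alphabet, wrapping Z→A).
Y: runs through the planets Mercury→Neptune, so Uranus, Neptune, Mercury, Venus → Earth.
Putting it together: (x=b : y=Earth).

(x=b : y=Earth)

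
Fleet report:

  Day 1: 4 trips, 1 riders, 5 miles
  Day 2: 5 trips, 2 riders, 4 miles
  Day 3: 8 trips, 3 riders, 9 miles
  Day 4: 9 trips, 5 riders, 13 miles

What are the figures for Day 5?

12 trips, 8 riders, 22 miles

Trips: 4, 5, 8, 9 → 12 (alternating steps +1, +3, +1, +3, …).
For the riders, each term is the sum of the two before it: 1, 2, 3, 5 → 8.
Miles goes 5, 4, 9, 13 → 22 (each term is the sum of the two before it).
Putting it together: 12 trips, 8 riders, 22 miles.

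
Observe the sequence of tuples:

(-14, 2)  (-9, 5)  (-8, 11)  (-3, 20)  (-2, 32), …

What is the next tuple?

First entry: alternating steps +5, +1, +5, +1, …; -14, -9, -8, -3, -2 → 3.
Second entry goes 2, 5, 11, 20, 32 → 47 (differences are 3, 6, 9, … (increasing by 3 each time)).
Combining the parts gives (3, 47).

(3, 47)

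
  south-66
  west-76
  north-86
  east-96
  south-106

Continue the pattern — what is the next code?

west-116

Direction: repeats south → west → north → east; south, west, north, east, south → west.
Second component: +10 each step; 66, 76, 86, 96, 106 → 116.
Combining the parts gives west-116.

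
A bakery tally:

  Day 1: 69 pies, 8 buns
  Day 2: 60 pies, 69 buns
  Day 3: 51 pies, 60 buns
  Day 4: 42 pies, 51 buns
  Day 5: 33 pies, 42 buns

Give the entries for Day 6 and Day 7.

24 pies, 33 buns; 15 pies, 24 buns

Pies: −9 each step, so 69, 60, 51, 42, 33 → 24 → 15.
Buns: 8, 69, 60, 51, 42 → 33 → 24 (always the previous value of the pies).
Putting the parts together: 24 pies, 33 buns and then 15 pies, 24 buns.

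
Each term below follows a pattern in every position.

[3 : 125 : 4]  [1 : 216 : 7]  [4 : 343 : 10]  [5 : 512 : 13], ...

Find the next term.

First component: each term is the sum of the two before it; 3, 1, 4, 5 → 9.
Second component: 125, 216, 343, 512 → 729 (perfect cubes: 5³, 6³, 7³, …).
Third component goes 4, 7, 10, 13 → 16 (+3 each step).
So the next term is [9 : 729 : 16].

[9 : 729 : 16]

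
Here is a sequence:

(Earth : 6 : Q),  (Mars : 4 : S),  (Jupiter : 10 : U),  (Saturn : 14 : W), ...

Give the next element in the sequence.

(Uranus : 24 : Y)

For the planet, runs through the planets Mercury→Neptune: Earth, Mars, Jupiter, Saturn → Uranus.
Second value: each term is the sum of the two before it; 6, 4, 10, 14 → 24.
Letter: letters move forward 2 places in the alphabet, so Q, S, U, W → Y.
Combining the parts gives (Uranus : 24 : Y).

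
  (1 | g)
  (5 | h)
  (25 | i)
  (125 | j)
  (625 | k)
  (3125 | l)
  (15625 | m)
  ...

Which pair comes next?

First slot: ×5 each step, so 1, 5, 25, 125, 625, 3125, 15625 → 78125.
Letter — letters move forward 1 place in the alphabet: g, h, i, j, k, l, m → n.
Putting it together: (78125 | n).

(78125 | n)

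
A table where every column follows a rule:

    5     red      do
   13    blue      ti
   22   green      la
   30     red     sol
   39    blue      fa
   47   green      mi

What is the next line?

For the first component, alternating steps +8, +9, +8, +9, …: 5, 13, 22, 30, 39, 47 → 56.
Colour: red, blue, green, red, blue, green → red (repeats red → blue → green).
For the note, runs backward through the solfège scale do→ti: do, ti, la, sol, fa, mi → re.
Putting it together: 56  red  re.

56  red  re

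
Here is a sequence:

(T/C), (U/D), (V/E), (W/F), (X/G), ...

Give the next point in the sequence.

First letter: T, U, V, W, X → Y (letters move forward 1 place in the alphabet).
Second letter goes C, D, E, F, G → H (letters move forward 1 place in the alphabet).
Putting it together: (Y/H).

(Y/H)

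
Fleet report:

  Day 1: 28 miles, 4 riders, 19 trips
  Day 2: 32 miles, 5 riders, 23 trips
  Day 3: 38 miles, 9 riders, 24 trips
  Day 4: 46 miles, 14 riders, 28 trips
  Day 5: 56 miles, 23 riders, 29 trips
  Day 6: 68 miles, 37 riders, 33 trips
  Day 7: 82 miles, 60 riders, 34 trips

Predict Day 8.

For the miles, differences are 4, 6, 8, … (increasing by 2 each time): 28, 32, 38, 46, 56, 68, 82 → 98.
Riders goes 4, 5, 9, 14, 23, 37, 60 → 97 (each term is the sum of the two before it).
Trips: alternating steps +4, +1, +4, +1, …, so 19, 23, 24, 28, 29, 33, 34 → 38.
Combining the parts gives 98 miles, 97 riders, 38 trips.

98 miles, 97 riders, 38 trips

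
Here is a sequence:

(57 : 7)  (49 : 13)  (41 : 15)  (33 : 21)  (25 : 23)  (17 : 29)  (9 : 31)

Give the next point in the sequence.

For the first part, −8 each step: 57, 49, 41, 33, 25, 17, 9 → 1.
Second part: alternating steps +6, +2, +6, +2, …; 7, 13, 15, 21, 23, 29, 31 → 37.
Putting it together: (1 : 37).

(1 : 37)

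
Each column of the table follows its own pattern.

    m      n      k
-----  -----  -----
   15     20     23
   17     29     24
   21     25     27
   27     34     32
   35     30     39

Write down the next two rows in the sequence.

Column m: differences are 2, 4, 6, … (increasing by 2 each time), so 15, 17, 21, 27, 35 → 45 → 57.
Column n — alternating steps +9, −4, +9, −4, …: 20, 29, 25, 34, 30 → 39 → 35.
Column k: 23, 24, 27, 32, 39 → 48 → 59 (differences are 1, 3, 5, … (increasing by 2 each time)).
So the next two rows are 45  39  48 and 57  35  59.

45  39  48; 57  35  59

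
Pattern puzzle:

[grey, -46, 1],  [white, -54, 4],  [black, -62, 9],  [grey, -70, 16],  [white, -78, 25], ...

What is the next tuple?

[black, -86, 36]

Shade: repeats grey → white → black, so grey, white, black, grey, white → black.
Second entry: −8 each step, so -46, -54, -62, -70, -78 → -86.
Third entry: perfect squares: 1², 2², 3², …, so 1, 4, 9, 16, 25 → 36.
Putting it together: [black, -86, 36].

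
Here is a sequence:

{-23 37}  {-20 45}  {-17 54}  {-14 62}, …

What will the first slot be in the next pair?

-11

First slot — +3 each step: -23, -20, -17, -14 → -11.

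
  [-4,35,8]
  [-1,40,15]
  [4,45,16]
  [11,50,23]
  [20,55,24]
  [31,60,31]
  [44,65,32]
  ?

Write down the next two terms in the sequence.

First entry: differences are 3, 5, 7, … (increasing by 2 each time), so -4, -1, 4, 11, 20, 31, 44 → 59 → 76.
Second entry: +5 each step, so 35, 40, 45, 50, 55, 60, 65 → 70 → 75.
Third entry — alternating steps +7, +1, +7, +1, …: 8, 15, 16, 23, 24, 31, 32 → 39 → 40.
So the next two terms are [59,70,39] and [76,75,40].

[59,70,39], [76,75,40]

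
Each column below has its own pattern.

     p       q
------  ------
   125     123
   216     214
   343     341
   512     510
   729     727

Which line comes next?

Column p: perfect cubes: 5³, 6³, 7³, …, so 125, 216, 343, 512, 729 → 1000.
Column q — always 2 less than the column p: 123, 214, 341, 510, 727 → 998.
Putting it together: 1000  998.

1000  998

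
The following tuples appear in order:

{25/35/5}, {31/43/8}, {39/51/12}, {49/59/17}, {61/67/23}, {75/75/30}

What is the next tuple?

First coordinate: differences are 6, 8, 10, … (increasing by 2 each time), so 25, 31, 39, 49, 61, 75 → 91.
Second coordinate — +8 each step: 35, 43, 51, 59, 67, 75 → 83.
Third coordinate: differences are 3, 4, 5, … (increasing by 1 each time); 5, 8, 12, 17, 23, 30 → 38.
Combining the parts gives {91/83/38}.

{91/83/38}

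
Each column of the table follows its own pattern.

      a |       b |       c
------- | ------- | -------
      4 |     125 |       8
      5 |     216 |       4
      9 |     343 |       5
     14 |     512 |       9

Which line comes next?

23  729  14

Column a: each term is the sum of the two before it; 4, 5, 9, 14 → 23.
Column b: perfect cubes: 5³, 6³, 7³, …, so 125, 216, 343, 512 → 729.
For the column c, always the previous value of the column a: 8, 4, 5, 9 → 14.
So the next line is 23  729  14.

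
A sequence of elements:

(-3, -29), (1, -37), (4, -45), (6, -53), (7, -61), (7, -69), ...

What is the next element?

First coordinate: differences are 4, 3, 2, … (decreasing by 1 each time); -3, 1, 4, 6, 7, 7 → 6.
For the second coordinate, −8 each step: -29, -37, -45, -53, -61, -69 → -77.
Combining the parts gives (6, -77).

(6, -77)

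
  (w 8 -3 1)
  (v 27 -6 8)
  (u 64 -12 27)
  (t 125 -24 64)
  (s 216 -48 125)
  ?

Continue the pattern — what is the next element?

Letter: letters move back 1 place in the alphabet, so w, v, u, t, s → r.
Second component: perfect cubes: 2³, 3³, 4³, …; 8, 27, 64, 125, 216 → 343.
Third component: ×2 each step; -3, -6, -12, -24, -48 → -96.
Fourth component: perfect cubes: 1³, 2³, 3³, …; 1, 8, 27, 64, 125 → 216.
So the next element is (r 343 -96 216).

(r 343 -96 216)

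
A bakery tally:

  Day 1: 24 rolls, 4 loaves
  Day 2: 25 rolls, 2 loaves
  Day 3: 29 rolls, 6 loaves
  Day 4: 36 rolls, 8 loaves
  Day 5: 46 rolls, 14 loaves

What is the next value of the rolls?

Rolls: differences are 1, 4, 7, … (increasing by 3 each time); 24, 25, 29, 36, 46 → 59.

59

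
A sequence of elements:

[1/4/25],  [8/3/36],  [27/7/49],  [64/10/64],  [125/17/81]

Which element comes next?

[216/27/100]

First component — perfect cubes: 1³, 2³, 3³, …: 1, 8, 27, 64, 125 → 216.
Second component: 4, 3, 7, 10, 17 → 27 (each term is the sum of the two before it).
Third component goes 25, 36, 49, 64, 81 → 100 (perfect squares: 5², 6², 7², …).
Putting it together: [216/27/100].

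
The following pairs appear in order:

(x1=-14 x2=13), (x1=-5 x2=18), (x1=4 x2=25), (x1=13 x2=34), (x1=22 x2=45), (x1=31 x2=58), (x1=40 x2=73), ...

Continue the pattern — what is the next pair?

(x1=49 x2=90)

X1 — +9 each step: -14, -5, 4, 13, 22, 31, 40 → 49.
X2: 13, 18, 25, 34, 45, 58, 73 → 90 (differences are 5, 7, 9, … (increasing by 2 each time)).
Putting it together: (x1=49 x2=90).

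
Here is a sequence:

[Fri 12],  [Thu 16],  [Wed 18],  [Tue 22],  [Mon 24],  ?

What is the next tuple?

[Sun 28]

Day: runs backward through the weekdays Mon→Sun, so Fri, Thu, Wed, Tue, Mon → Sun.
Second slot: 12, 16, 18, 22, 24 → 28 (alternating steps +4, +2, +4, +2, …).
Combining the parts gives [Sun 28].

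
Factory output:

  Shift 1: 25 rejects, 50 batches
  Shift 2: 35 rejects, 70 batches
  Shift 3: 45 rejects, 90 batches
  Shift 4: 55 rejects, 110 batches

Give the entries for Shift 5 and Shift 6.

65 rejects, 130 batches; 75 rejects, 150 batches

Rejects: 25, 35, 45, 55 → 65 → 75 (+10 each step).
Batches goes 50, 70, 90, 110 → 130 → 150 (always 2 × the rejects).
Putting the parts together: 65 rejects, 130 batches and then 75 rejects, 150 batches.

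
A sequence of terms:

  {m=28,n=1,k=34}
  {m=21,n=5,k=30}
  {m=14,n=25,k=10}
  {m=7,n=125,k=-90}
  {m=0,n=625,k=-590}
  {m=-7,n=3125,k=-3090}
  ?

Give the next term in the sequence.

{m=-14,n=15625,k=-15590}

M: 28, 21, 14, 7, 0, -7 → -14 (−7 each step).
N: 1, 5, 25, 125, 625, 3125 → 15625 (×5 each step).
K goes 34, 30, 10, -90, -590, -3090 → -15590 (together with the n always sums to 35).
Putting it together: {m=-14,n=15625,k=-15590}.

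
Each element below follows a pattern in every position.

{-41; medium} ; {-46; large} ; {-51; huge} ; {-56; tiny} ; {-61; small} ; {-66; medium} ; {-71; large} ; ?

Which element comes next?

{-76; huge}

First part — −5 each step: -41, -46, -51, -56, -61, -66, -71 → -76.
Size: repeats medium → large → huge → tiny → small, so medium, large, huge, tiny, small, medium, large → huge.
Putting it together: {-76; huge}.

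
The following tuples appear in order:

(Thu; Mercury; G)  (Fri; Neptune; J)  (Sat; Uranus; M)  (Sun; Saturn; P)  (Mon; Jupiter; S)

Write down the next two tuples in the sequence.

(Tue; Mars; V), (Wed; Earth; Y)

Day goes Thu, Fri, Sat, Sun, Mon → Tue → Wed (runs through the weekdays Mon→Sun).
Planet: runs backward through the planets Mercury→Neptune, so Mercury, Neptune, Uranus, Saturn, Jupiter → Mars → Earth.
Letter goes G, J, M, P, S → V → Y (letters move forward 3 places in the alphabet).
Putting the parts together: (Tue; Mars; V) and then (Wed; Earth; Y).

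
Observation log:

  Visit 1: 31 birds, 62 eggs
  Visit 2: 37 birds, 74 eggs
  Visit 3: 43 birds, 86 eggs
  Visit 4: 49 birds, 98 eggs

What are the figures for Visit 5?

55 birds, 110 eggs

Birds: +6 each step, so 31, 37, 43, 49 → 55.
For the eggs, always 2 × the birds: 62, 74, 86, 98 → 110.
Putting it together: 55 birds, 110 eggs.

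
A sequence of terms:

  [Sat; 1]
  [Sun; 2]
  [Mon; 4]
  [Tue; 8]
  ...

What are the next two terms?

[Wed; 16], [Thu; 32]

For the day, runs through the weekdays Mon→Sun: Sat, Sun, Mon, Tue → Wed → Thu.
Second component: 1, 2, 4, 8 → 16 → 32 (×2 each step).
So the next two terms are [Wed; 16] and [Thu; 32].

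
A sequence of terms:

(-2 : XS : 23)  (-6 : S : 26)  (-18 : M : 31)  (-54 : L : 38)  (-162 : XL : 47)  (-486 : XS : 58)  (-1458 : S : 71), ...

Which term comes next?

(-4374 : M : 86)

First slot: ×3 each step; -2, -6, -18, -54, -162, -486, -1458 → -4374.
Size: repeats XS → S → M → L → XL; XS, S, M, L, XL, XS, S → M.
Third slot — differences are 3, 5, 7, … (increasing by 2 each time): 23, 26, 31, 38, 47, 58, 71 → 86.
Combining the parts gives (-4374 : M : 86).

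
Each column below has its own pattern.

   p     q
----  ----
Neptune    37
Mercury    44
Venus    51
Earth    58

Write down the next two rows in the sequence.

For the column p, runs through the planets Mercury→Neptune: Neptune, Mercury, Venus, Earth → Mars → Jupiter.
Column q — +7 each step: 37, 44, 51, 58 → 65 → 72.
Putting the parts together: Mars  65 and then Jupiter  72.

Mars  65; Jupiter  72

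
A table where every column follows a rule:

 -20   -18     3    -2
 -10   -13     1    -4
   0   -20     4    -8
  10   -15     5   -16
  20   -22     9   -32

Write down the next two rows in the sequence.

First component: -20, -10, 0, 10, 20 → 30 → 40 (+10 each step).
For the second component, alternating steps +5, −7, +5, −7, …: -18, -13, -20, -15, -22 → -17 → -24.
Third component goes 3, 1, 4, 5, 9 → 14 → 23 (each term is the sum of the two before it).
Fourth component — ×2 each step: -2, -4, -8, -16, -32 → -64 → -128.
So the next two rows are 30  -17  14  -64 and 40  -24  23  -128.

30  -17  14  -64; 40  -24  23  -128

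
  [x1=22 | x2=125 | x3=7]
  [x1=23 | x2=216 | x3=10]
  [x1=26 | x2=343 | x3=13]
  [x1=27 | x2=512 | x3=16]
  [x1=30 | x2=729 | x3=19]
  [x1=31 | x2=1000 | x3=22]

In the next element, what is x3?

X1 goes 22, 23, 26, 27, 30, 31 → 34 (alternating steps +1, +3, +1, +3, …).
X2: 125, 216, 343, 512, 729, 1000 → 1331 (perfect cubes: 5³, 6³, 7³, …).
X3: +3 each step, so 7, 10, 13, 16, 19, 22 → 25.

25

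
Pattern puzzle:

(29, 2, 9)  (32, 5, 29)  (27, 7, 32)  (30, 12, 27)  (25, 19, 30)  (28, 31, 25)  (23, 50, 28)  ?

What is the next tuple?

First slot goes 29, 32, 27, 30, 25, 28, 23 → 26 (alternating steps +3, −5, +3, −5, …).
Second slot: each term is the sum of the two before it, so 2, 5, 7, 12, 19, 31, 50 → 81.
Third slot — always the previous value of the first slot: 9, 29, 32, 27, 30, 25, 28 → 23.
Putting it together: (26, 81, 23).

(26, 81, 23)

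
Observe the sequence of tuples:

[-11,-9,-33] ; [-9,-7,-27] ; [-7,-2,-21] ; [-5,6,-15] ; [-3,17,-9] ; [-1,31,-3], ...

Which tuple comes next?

First coordinate: -11, -9, -7, -5, -3, -1 → 1 (+2 each step).
For the second coordinate, differences are 2, 5, 8, … (increasing by 3 each time): -9, -7, -2, 6, 17, 31 → 48.
For the third coordinate, always 3 × the first coordinate: -33, -27, -21, -15, -9, -3 → 3.
Combining the parts gives [1,48,3].

[1,48,3]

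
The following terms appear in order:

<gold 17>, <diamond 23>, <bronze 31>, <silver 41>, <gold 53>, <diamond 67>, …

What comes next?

Rank: repeats gold → diamond → bronze → silver, so gold, diamond, bronze, silver, gold, diamond → bronze.
Second entry: 17, 23, 31, 41, 53, 67 → 83 (differences are 6, 8, 10, … (increasing by 2 each time)).
Putting it together: <bronze 83>.

<bronze 83>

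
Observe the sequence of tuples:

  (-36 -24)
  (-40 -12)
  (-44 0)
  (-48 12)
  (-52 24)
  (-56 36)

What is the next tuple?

First entry — −4 each step: -36, -40, -44, -48, -52, -56 → -60.
For the second entry, +12 each step: -24, -12, 0, 12, 24, 36 → 48.
So the next tuple is (-60 48).

(-60 48)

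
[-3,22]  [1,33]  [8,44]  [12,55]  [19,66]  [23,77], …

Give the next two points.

[30,88], [34,99]

First slot: alternating steps +4, +7, +4, +7, …; -3, 1, 8, 12, 19, 23 → 30 → 34.
For the second slot, +11 each step: 22, 33, 44, 55, 66, 77 → 88 → 99.
Putting the parts together: [30,88] and then [34,99].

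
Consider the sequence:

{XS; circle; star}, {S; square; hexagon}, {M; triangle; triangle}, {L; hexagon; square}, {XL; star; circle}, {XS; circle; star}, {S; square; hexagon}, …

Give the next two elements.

{M; triangle; triangle}, {L; hexagon; square}

Size: repeats XS → S → M → L → XL, so XS, S, M, L, XL, XS, S → M → L.
First shape — repeats circle → square → triangle → hexagon → star: circle, square, triangle, hexagon, star, circle, square → triangle → hexagon.
Second shape: star, hexagon, triangle, square, circle, star, hexagon → triangle → square (repeats star → hexagon → triangle → square → circle).
So the next two elements are {M; triangle; triangle} and {L; hexagon; square}.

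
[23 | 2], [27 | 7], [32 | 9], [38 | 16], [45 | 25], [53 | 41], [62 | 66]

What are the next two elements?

[72 | 107], [83 | 173]

For the first component, differences are 4, 5, 6, … (increasing by 1 each time): 23, 27, 32, 38, 45, 53, 62 → 72 → 83.
Second component — each term is the sum of the two before it: 2, 7, 9, 16, 25, 41, 66 → 107 → 173.
Putting the parts together: [72 | 107] and then [83 | 173].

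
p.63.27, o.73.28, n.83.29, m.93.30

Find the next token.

Letter: letters move back 1 place in the alphabet, so p, o, n, m → l.
Second component: +10 each step; 63, 73, 83, 93 → 103.
Third component goes 27, 28, 29, 30 → 31 (+1 each step).
Combining the parts gives l.103.31.

l.103.31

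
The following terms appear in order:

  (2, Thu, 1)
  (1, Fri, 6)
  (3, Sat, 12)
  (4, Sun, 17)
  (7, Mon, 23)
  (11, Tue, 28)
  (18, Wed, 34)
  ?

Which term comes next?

(29, Thu, 39)

First part goes 2, 1, 3, 4, 7, 11, 18 → 29 (each term is the sum of the two before it).
Day: runs through the weekdays Mon→Sun; Thu, Fri, Sat, Sun, Mon, Tue, Wed → Thu.
Third part: alternating steps +5, +6, +5, +6, …; 1, 6, 12, 17, 23, 28, 34 → 39.
Combining the parts gives (29, Thu, 39).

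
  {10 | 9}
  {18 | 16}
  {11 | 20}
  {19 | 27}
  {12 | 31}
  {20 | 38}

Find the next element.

For the first slot, alternating steps +8, −7, +8, −7, …: 10, 18, 11, 19, 12, 20 → 13.
Second slot: alternating steps +7, +4, +7, +4, …, so 9, 16, 20, 27, 31, 38 → 42.
So the next element is {13 | 42}.

{13 | 42}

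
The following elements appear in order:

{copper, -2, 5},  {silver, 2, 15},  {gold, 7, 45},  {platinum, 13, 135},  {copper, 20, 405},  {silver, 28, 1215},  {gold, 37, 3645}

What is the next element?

{platinum, 47, 10935}

Metal: copper, silver, gold, platinum, copper, silver, gold → platinum (repeats copper → silver → gold → platinum).
Second value — differences are 4, 5, 6, … (increasing by 1 each time): -2, 2, 7, 13, 20, 28, 37 → 47.
For the third value, ×3 each step: 5, 15, 45, 135, 405, 1215, 3645 → 10935.
So the next element is {platinum, 47, 10935}.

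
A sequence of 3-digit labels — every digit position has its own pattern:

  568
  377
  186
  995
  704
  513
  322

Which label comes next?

First digit: −2 each step, mod 10, so 5, 3, 1, 9, 7, 5, 3 → 1.
Second digit: +1 each step, mod 10, so 6, 7, 8, 9, 0, 1, 2 → 3.
Third digit goes 8, 7, 6, 5, 4, 3, 2 → 1 (−1 each step, mod 10).
Combining the parts gives 131.

131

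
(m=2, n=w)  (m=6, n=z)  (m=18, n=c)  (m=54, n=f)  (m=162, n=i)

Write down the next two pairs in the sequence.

M: ×3 each step, so 2, 6, 18, 54, 162 → 486 → 1458.
For the n, letters move forward 3 places in the alphabet, wrapping Z→A: w, z, c, f, i → l → o.
So the next two pairs are (m=486, n=l) and (m=1458, n=o).

(m=486, n=l), (m=1458, n=o)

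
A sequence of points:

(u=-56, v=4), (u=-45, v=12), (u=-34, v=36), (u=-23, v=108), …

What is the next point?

(u=-12, v=324)

U: +11 each step, so -56, -45, -34, -23 → -12.
V: ×3 each step, so 4, 12, 36, 108 → 324.
Putting it together: (u=-12, v=324).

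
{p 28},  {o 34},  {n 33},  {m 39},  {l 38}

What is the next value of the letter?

Letter: letters move back 1 place in the alphabet; p, o, n, m, l → k.
For the second part, alternating steps +6, −1, +6, −1, …: 28, 34, 33, 39, 38 → 44.

k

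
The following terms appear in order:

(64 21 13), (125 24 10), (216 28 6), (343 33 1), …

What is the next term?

(512 39 -5)

First slot: perfect cubes: 4³, 5³, 6³, …; 64, 125, 216, 343 → 512.
Second slot — differences are 3, 4, 5, … (increasing by 1 each time): 21, 24, 28, 33 → 39.
For the third slot, together with the second slot always sums to 34: 13, 10, 6, 1 → -5.
So the next term is (512 39 -5).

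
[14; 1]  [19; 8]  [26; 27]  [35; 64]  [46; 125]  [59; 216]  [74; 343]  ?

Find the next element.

First entry: differences are 5, 7, 9, … (increasing by 2 each time), so 14, 19, 26, 35, 46, 59, 74 → 91.
For the second entry, perfect cubes: 1³, 2³, 3³, …: 1, 8, 27, 64, 125, 216, 343 → 512.
So the next element is [91; 512].

[91; 512]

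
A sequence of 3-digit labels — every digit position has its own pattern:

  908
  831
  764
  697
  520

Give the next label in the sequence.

First digit — −1 each step, mod 10: 9, 8, 7, 6, 5 → 4.
For the second digit, +3 each step, mod 10: 0, 3, 6, 9, 2 → 5.
Third digit: 8, 1, 4, 7, 0 → 3 (+3 each step, mod 10).
Putting it together: 453.

453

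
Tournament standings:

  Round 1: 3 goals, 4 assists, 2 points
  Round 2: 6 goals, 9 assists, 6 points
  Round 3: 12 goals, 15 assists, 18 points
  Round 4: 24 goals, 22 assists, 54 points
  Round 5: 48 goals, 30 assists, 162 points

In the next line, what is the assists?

For the goals, ×2 each step: 3, 6, 12, 24, 48 → 96.
Assists — differences are 5, 6, 7, … (increasing by 1 each time): 4, 9, 15, 22, 30 → 39.
Points — ×3 each step: 2, 6, 18, 54, 162 → 486.

39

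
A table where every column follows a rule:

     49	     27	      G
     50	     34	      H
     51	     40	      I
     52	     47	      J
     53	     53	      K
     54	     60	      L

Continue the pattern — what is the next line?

55  66  M

First component: +1 each step; 49, 50, 51, 52, 53, 54 → 55.
Second component goes 27, 34, 40, 47, 53, 60 → 66 (alternating steps +7, +6, +7, +6, …).
Letter: G, H, I, J, K, L → M (letters move forward 1 place in the alphabet).
Putting it together: 55  66  M.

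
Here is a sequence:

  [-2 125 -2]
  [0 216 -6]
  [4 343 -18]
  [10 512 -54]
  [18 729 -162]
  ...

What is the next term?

[28 1000 -486]

First entry: differences are 2, 4, 6, … (increasing by 2 each time); -2, 0, 4, 10, 18 → 28.
Second entry: 125, 216, 343, 512, 729 → 1000 (perfect cubes: 5³, 6³, 7³, …).
Third entry: ×3 each step, so -2, -6, -18, -54, -162 → -486.
So the next term is [28 1000 -486].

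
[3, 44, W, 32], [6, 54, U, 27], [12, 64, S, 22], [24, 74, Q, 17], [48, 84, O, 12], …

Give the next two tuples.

First part: 3, 6, 12, 24, 48 → 96 → 192 (×2 each step).
Second part: +10 each step, so 44, 54, 64, 74, 84 → 94 → 104.
Letter: W, U, S, Q, O → M → K (letters move back 2 places in the alphabet).
Fourth part — −5 each step: 32, 27, 22, 17, 12 → 7 → 2.
Putting the parts together: [96, 94, M, 7] and then [192, 104, K, 2].

[96, 94, M, 7], [192, 104, K, 2]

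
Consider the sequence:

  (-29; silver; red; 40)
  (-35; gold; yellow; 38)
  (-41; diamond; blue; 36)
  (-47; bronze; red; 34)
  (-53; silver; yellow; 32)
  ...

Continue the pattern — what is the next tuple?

(-59; gold; blue; 30)

First component: −6 each step, so -29, -35, -41, -47, -53 → -59.
Rank — repeats silver → gold → diamond → bronze: silver, gold, diamond, bronze, silver → gold.
Colour: repeats red → yellow → blue; red, yellow, blue, red, yellow → blue.
Fourth component: −2 each step, so 40, 38, 36, 34, 32 → 30.
Putting it together: (-59; gold; blue; 30).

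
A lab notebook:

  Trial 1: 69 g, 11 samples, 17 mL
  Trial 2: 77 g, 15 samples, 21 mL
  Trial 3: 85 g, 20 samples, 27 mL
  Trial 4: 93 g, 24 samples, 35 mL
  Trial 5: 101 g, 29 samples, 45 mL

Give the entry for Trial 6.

109 g, 33 samples, 57 mL

G: +8 each step, so 69, 77, 85, 93, 101 → 109.
Samples: alternating steps +4, +5, +4, +5, …, so 11, 15, 20, 24, 29 → 33.
For the mL, differences are 4, 6, 8, … (increasing by 2 each time): 17, 21, 27, 35, 45 → 57.
So the next record is 109 g, 33 samples, 57 mL.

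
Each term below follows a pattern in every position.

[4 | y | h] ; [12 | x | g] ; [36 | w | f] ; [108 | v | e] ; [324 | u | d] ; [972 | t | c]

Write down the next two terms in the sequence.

For the first coordinate, ×3 each step: 4, 12, 36, 108, 324, 972 → 2916 → 8748.
First letter: letters move back 1 place in the alphabet; y, x, w, v, u, t → s → r.
Second letter: letters move back 1 place in the alphabet; h, g, f, e, d, c → b → a.
Putting the parts together: [2916 | s | b] and then [8748 | r | a].

[2916 | s | b], [8748 | r | a]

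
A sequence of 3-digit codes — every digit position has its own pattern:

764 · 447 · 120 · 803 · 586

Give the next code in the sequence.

For the first digit, −3 each step, mod 10: 7, 4, 1, 8, 5 → 2.
Second digit: −2 each step, mod 10; 6, 4, 2, 0, 8 → 6.
Third digit: +3 each step, mod 10; 4, 7, 0, 3, 6 → 9.
Putting it together: 269.

269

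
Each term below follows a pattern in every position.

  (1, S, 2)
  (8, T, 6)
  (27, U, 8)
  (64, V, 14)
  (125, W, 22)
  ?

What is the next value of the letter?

First part — perfect cubes: 1³, 2³, 3³, …: 1, 8, 27, 64, 125 → 216.
For the letter, letters move forward 1 place in the alphabet: S, T, U, V, W → X.
For the third part, each term is the sum of the two before it: 2, 6, 8, 14, 22 → 36.

X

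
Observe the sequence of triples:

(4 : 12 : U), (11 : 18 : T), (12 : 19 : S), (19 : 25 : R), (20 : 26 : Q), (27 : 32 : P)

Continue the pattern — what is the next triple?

First component: alternating steps +7, +1, +7, +1, …; 4, 11, 12, 19, 20, 27 → 28.
Second component: alternating steps +6, +1, +6, +1, …, so 12, 18, 19, 25, 26, 32 → 33.
Letter: letters move back 1 place in the alphabet; U, T, S, R, Q, P → O.
So the next triple is (28 : 33 : O).

(28 : 33 : O)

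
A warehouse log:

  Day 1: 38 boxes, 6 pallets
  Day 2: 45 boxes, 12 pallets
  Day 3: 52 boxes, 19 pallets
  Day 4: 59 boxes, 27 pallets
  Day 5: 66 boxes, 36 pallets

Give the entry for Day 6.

73 boxes, 46 pallets

Boxes: +7 each step, so 38, 45, 52, 59, 66 → 73.
Pallets: 6, 12, 19, 27, 36 → 46 (differences are 6, 7, 8, … (increasing by 1 each time)).
Putting it together: 73 boxes, 46 pallets.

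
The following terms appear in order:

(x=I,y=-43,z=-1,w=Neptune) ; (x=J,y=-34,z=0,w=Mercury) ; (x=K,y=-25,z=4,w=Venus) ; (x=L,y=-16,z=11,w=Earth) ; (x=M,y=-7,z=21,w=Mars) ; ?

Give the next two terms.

X: letters move forward 1 place in the alphabet, so I, J, K, L, M → N → O.
Y: +9 each step; -43, -34, -25, -16, -7 → 2 → 11.
Z: differences are 1, 4, 7, … (increasing by 3 each time); -1, 0, 4, 11, 21 → 34 → 50.
W: Neptune, Mercury, Venus, Earth, Mars → Jupiter → Saturn (runs through the planets Mercury→Neptune).
So the next two terms are (x=N,y=2,z=34,w=Jupiter) and (x=O,y=11,z=50,w=Saturn).

(x=N,y=2,z=34,w=Jupiter), (x=O,y=11,z=50,w=Saturn)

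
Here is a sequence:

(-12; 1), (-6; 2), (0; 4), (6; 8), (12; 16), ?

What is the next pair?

First value: +6 each step, so -12, -6, 0, 6, 12 → 18.
Second value: 1, 2, 4, 8, 16 → 32 (×2 each step).
Putting it together: (18; 32).

(18; 32)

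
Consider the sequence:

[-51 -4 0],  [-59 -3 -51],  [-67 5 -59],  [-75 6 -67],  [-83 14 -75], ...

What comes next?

For the first slot, −8 each step: -51, -59, -67, -75, -83 → -91.
Second slot: alternating steps +1, +8, +1, +8, …, so -4, -3, 5, 6, 14 → 15.
Third slot — always the previous value of the first slot: 0, -51, -59, -67, -75 → -83.
Putting it together: [-91 15 -83].

[-91 15 -83]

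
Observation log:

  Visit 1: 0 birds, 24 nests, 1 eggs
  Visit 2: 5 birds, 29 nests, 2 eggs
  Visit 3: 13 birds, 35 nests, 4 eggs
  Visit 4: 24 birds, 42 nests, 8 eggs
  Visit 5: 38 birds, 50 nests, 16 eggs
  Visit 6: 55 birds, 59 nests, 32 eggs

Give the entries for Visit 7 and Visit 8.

Birds goes 0, 5, 13, 24, 38, 55 → 75 → 98 (differences are 5, 8, 11, … (increasing by 3 each time)).
Nests goes 24, 29, 35, 42, 50, 59 → 69 → 80 (differences are 5, 6, 7, … (increasing by 1 each time)).
Eggs: 1, 2, 4, 8, 16, 32 → 64 → 128 (×2 each step).
So the next two records are 75 birds, 69 nests, 64 eggs and 98 birds, 80 nests, 128 eggs.

75 birds, 69 nests, 64 eggs; 98 birds, 80 nests, 128 eggs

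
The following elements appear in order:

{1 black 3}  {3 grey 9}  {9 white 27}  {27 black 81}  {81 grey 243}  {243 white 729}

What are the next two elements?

{729 black 2187}, {2187 grey 6561}

First part: 1, 3, 9, 27, 81, 243 → 729 → 2187 (×3 each step).
Shade: repeats black → grey → white, so black, grey, white, black, grey, white → black → grey.
For the third part, ×3 each step: 3, 9, 27, 81, 243, 729 → 2187 → 6561.
So the next two elements are {729 black 2187} and {2187 grey 6561}.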